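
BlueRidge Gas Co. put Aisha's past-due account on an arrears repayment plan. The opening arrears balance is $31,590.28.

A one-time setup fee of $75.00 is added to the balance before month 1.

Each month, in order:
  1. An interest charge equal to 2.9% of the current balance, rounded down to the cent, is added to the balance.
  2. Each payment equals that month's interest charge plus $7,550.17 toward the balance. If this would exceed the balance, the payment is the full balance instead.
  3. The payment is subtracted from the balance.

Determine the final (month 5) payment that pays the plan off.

$1,507.07

Month 1: opening $31,665.28; interest $918.29 → $32,583.57; payment $8,468.46; balance $24,115.11
Month 2: opening $24,115.11; interest $699.33 → $24,814.44; payment $8,249.50; balance $16,564.94
Month 3: opening $16,564.94; interest $480.38 → $17,045.32; payment $8,030.55; balance $9,014.77
Month 4: opening $9,014.77; interest $261.42 → $9,276.19; payment $7,811.59; balance $1,464.60
Month 5: opening $1,464.60; interest $42.47 → $1,507.07; payment $1,507.07; balance $0.00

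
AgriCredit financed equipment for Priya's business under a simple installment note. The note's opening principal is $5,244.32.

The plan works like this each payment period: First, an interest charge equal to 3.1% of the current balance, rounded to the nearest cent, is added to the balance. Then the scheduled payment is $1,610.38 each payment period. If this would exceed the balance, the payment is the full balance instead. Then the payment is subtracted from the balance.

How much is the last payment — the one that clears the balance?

$788.57

Payment period 1: $5,244.32 +$162.57 interest = $5,406.89; pay $1,610.38 → $3,796.51
Payment period 2: $3,796.51 +$117.69 interest = $3,914.20; pay $1,610.38 → $2,303.82
Payment period 3: $2,303.82 +$71.42 interest = $2,375.24; pay $1,610.38 → $764.86
Payment period 4: $764.86 +$23.71 interest = $788.57; pay $788.57 → $0.00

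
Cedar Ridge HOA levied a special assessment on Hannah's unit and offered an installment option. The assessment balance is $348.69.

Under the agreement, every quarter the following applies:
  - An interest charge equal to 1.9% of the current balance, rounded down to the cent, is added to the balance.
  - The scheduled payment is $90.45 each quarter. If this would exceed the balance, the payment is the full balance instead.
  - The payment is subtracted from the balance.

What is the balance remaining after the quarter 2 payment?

$179.44

Quarter 1: $348.69 +$6.62 interest = $355.31; pay $90.45 → $264.86
Quarter 2: $264.86 +$5.03 interest = $269.89; pay $90.45 → $179.44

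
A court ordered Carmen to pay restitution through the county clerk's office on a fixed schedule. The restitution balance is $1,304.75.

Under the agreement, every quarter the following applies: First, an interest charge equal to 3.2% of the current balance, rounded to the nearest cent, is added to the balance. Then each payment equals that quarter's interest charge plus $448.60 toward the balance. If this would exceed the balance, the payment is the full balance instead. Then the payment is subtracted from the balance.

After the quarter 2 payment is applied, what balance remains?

$407.55

Quarter 1: $1,304.75 +$41.75 interest = $1,346.50; pay $490.35 → $856.15
Quarter 2: $856.15 +$27.40 interest = $883.55; pay $476.00 → $407.55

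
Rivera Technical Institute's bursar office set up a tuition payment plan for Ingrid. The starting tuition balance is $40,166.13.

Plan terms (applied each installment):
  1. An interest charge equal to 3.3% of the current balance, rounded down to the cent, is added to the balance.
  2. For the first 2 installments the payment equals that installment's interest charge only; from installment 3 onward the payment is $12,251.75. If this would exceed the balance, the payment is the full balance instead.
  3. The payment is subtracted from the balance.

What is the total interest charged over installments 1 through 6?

$5,741.48

Installment 1: opening $40,166.13; interest $1,325.48 → $41,491.61; payment $1,325.48; balance $40,166.13
Installment 2: opening $40,166.13; interest $1,325.48 → $41,491.61; payment $1,325.48; balance $40,166.13
Installment 3: opening $40,166.13; interest $1,325.48 → $41,491.61; payment $12,251.75; balance $29,239.86
Installment 4: opening $29,239.86; interest $964.91 → $30,204.77; payment $12,251.75; balance $17,953.02
Installment 5: opening $17,953.02; interest $592.44 → $18,545.46; payment $12,251.75; balance $6,293.71
Installment 6: opening $6,293.71; interest $207.69 → $6,501.40; payment $6,501.40; balance $0.00
Total interest: $1,325.48 + $1,325.48 + $1,325.48 + $964.91 + $592.44 + $207.69 = $5,741.48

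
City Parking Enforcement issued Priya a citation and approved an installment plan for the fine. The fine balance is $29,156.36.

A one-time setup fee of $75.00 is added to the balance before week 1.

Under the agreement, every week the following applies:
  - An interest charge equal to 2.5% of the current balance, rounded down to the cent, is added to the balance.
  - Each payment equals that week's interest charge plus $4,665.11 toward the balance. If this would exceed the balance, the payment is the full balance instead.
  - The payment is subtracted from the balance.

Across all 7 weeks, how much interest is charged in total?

Week 1: $29,231.36 +$730.78 interest = $29,962.14; pay $5,395.89 → $24,566.25
Week 2: $24,566.25 +$614.15 interest = $25,180.40; pay $5,279.26 → $19,901.14
Week 3: $19,901.14 +$497.52 interest = $20,398.66; pay $5,162.63 → $15,236.03
Week 4: $15,236.03 +$380.90 interest = $15,616.93; pay $5,046.01 → $10,570.92
Week 5: $10,570.92 +$264.27 interest = $10,835.19; pay $4,929.38 → $5,905.81
Week 6: $5,905.81 +$147.64 interest = $6,053.45; pay $4,812.75 → $1,240.70
Week 7: $1,240.70 +$31.01 interest = $1,271.71; pay $1,271.71 → $0.00
Total interest: $730.78 + $614.15 + $497.52 + $380.90 + $264.27 + $147.64 + $31.01 = $2,666.27

$2,666.27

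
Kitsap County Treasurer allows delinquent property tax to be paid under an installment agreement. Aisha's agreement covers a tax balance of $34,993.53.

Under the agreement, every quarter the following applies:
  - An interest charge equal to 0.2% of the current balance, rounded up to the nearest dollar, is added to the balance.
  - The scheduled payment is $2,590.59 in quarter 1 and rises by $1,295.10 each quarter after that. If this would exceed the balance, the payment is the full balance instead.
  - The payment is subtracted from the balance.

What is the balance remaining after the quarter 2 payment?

# | Opening | Interest | Payment | End bal
1 | $34,993.53 | $70.00 | $2,590.59 | $32,472.94
2 | $32,472.94 | $65.00 | $3,885.69 | $28,652.25

$28,652.25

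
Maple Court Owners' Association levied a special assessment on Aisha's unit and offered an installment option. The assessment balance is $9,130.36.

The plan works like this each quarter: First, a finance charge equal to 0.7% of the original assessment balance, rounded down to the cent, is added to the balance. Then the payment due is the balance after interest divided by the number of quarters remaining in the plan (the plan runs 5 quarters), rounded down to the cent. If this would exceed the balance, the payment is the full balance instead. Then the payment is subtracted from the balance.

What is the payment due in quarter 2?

$1,854.83

Quarter 1: $9,130.36 +$63.91 interest = $9,194.27; pay $1,838.85 → $7,355.42
Quarter 2: $7,355.42 +$63.91 interest = $7,419.33; pay $1,854.83 → $5,564.50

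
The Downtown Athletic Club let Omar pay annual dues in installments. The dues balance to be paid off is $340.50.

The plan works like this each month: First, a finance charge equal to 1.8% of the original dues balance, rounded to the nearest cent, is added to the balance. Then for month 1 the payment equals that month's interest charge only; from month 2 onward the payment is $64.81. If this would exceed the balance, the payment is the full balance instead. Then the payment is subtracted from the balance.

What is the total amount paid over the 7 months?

Month 1: $340.50 +$6.13 interest = $346.63; pay $6.13 → $340.50
Month 2: $340.50 +$6.13 interest = $346.63; pay $64.81 → $281.82
Month 3: $281.82 +$6.13 interest = $287.95; pay $64.81 → $223.14
Month 4: $223.14 +$6.13 interest = $229.27; pay $64.81 → $164.46
Month 5: $164.46 +$6.13 interest = $170.59; pay $64.81 → $105.78
Month 6: $105.78 +$6.13 interest = $111.91; pay $64.81 → $47.10
Month 7: $47.10 +$6.13 interest = $53.23; pay $53.23 → $0.00
Total paid: $383.41

$383.41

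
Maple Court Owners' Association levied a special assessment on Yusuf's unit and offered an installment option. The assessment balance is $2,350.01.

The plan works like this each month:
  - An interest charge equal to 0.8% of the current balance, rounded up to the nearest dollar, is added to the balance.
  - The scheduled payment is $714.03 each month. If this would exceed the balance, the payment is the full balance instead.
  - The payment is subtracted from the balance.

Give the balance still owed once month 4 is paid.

$0.00

# | Opening | Interest | Payment | End bal
1 | $2,350.01 | $19.00 | $714.03 | $1,654.98
2 | $1,654.98 | $14.00 | $714.03 | $954.95
3 | $954.95 | $8.00 | $714.03 | $248.92
4 | $248.92 | $2.00 | $250.92 | $0.00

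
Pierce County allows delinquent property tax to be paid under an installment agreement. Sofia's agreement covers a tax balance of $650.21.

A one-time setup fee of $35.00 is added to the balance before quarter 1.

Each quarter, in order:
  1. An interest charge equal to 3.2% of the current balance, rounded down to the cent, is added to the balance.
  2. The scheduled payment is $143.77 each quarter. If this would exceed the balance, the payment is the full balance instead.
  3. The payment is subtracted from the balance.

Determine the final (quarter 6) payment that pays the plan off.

Quarter 1: $685.21 +$21.92 interest = $707.13; pay $143.77 → $563.36
Quarter 2: $563.36 +$18.02 interest = $581.38; pay $143.77 → $437.61
Quarter 3: $437.61 +$14.00 interest = $451.61; pay $143.77 → $307.84
Quarter 4: $307.84 +$9.85 interest = $317.69; pay $143.77 → $173.92
Quarter 5: $173.92 +$5.56 interest = $179.48; pay $143.77 → $35.71
Quarter 6: $35.71 +$1.14 interest = $36.85; pay $36.85 → $0.00

$36.85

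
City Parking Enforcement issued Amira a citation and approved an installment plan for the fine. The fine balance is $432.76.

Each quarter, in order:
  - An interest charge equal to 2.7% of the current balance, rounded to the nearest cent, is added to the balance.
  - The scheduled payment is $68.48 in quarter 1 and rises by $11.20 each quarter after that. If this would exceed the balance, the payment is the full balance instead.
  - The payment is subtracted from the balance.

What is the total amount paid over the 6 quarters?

$472.83

# | Opening | Interest | Payment | End bal
1 | $432.76 | $11.68 | $68.48 | $375.96
2 | $375.96 | $10.15 | $79.68 | $306.43
3 | $306.43 | $8.27 | $90.88 | $223.82
4 | $223.82 | $6.04 | $102.08 | $127.78
5 | $127.78 | $3.45 | $113.28 | $17.95
6 | $17.95 | $0.48 | $18.43 | $0.00
Total paid: $472.83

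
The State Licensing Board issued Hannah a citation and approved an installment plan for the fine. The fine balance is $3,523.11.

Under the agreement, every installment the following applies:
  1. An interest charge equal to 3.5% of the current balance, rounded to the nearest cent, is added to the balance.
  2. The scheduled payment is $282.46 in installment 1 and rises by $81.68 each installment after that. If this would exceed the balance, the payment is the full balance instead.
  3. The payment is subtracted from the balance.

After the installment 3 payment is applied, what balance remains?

# | Opening | Interest | Payment | End bal
1 | $3,523.11 | $123.31 | $282.46 | $3,363.96
2 | $3,363.96 | $117.74 | $364.14 | $3,117.56
3 | $3,117.56 | $109.11 | $445.82 | $2,780.85

$2,780.85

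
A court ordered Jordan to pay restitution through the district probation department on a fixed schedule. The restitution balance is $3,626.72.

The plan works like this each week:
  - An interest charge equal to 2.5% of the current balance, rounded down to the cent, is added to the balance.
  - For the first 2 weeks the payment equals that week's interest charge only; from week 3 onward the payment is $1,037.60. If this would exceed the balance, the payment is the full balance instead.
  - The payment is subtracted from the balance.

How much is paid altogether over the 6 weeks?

$4,026.26

Week 1: opening $3,626.72; interest $90.66 → $3,717.38; payment $90.66; balance $3,626.72
Week 2: opening $3,626.72; interest $90.66 → $3,717.38; payment $90.66; balance $3,626.72
Week 3: opening $3,626.72; interest $90.66 → $3,717.38; payment $1,037.60; balance $2,679.78
Week 4: opening $2,679.78; interest $66.99 → $2,746.77; payment $1,037.60; balance $1,709.17
Week 5: opening $1,709.17; interest $42.72 → $1,751.89; payment $1,037.60; balance $714.29
Week 6: opening $714.29; interest $17.85 → $732.14; payment $732.14; balance $0.00
Total paid: $4,026.26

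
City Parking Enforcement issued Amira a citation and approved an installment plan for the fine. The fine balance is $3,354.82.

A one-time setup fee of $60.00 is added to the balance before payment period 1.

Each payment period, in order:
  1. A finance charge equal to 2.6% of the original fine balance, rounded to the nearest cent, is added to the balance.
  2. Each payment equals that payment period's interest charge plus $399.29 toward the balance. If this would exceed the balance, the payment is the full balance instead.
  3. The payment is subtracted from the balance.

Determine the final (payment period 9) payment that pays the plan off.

# | Opening | Interest | Payment | End bal
1 | $3,414.82 | $87.23 | $486.52 | $3,015.53
2 | $3,015.53 | $87.23 | $486.52 | $2,616.24
3 | $2,616.24 | $87.23 | $486.52 | $2,216.95
4 | $2,216.95 | $87.23 | $486.52 | $1,817.66
5 | $1,817.66 | $87.23 | $486.52 | $1,418.37
6 | $1,418.37 | $87.23 | $486.52 | $1,019.08
7 | $1,019.08 | $87.23 | $486.52 | $619.79
8 | $619.79 | $87.23 | $486.52 | $220.50
9 | $220.50 | $87.23 | $307.73 | $0.00

$307.73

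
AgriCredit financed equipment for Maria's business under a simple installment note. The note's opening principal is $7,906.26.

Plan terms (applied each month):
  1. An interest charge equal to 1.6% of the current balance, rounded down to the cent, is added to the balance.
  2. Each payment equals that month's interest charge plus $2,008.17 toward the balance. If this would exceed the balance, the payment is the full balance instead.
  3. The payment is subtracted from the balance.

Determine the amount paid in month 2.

Month 1: opening $7,906.26; interest $126.50 → $8,032.76; payment $2,134.67; balance $5,898.09
Month 2: opening $5,898.09; interest $94.36 → $5,992.45; payment $2,102.53; balance $3,889.92

$2,102.53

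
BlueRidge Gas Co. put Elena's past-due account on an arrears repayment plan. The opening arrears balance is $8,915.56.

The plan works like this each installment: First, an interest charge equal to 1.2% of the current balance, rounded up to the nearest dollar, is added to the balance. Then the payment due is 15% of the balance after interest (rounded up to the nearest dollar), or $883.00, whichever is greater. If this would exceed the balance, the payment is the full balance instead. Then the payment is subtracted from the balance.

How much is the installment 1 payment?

Installment 1: opening $8,915.56; interest $107.00 → $9,022.56; payment $1,354.00; balance $7,668.56

$1,354.00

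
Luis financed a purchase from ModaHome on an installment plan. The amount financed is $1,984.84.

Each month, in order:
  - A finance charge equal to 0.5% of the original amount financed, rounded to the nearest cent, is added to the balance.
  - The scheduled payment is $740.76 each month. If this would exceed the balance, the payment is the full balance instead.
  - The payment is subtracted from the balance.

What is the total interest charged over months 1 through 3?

# | Opening | Interest | Payment | End bal
1 | $1,984.84 | $9.92 | $740.76 | $1,254.00
2 | $1,254.00 | $9.92 | $740.76 | $523.16
3 | $523.16 | $9.92 | $533.08 | $0.00
Total interest: $9.92 + $9.92 + $9.92 = $29.76

$29.76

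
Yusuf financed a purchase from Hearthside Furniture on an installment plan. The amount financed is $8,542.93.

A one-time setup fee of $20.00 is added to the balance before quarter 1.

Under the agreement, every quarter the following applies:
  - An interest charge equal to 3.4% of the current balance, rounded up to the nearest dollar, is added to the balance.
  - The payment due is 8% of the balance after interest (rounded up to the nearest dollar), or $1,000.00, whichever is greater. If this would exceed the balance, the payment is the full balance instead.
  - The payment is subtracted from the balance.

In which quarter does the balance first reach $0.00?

11

Quarter 1: opening $8,562.93; interest $292.00 → $8,854.93; payment $1,000.00; balance $7,854.93
Quarter 2: opening $7,854.93; interest $268.00 → $8,122.93; payment $1,000.00; balance $7,122.93
Quarter 3: opening $7,122.93; interest $243.00 → $7,365.93; payment $1,000.00; balance $6,365.93
Quarter 4: opening $6,365.93; interest $217.00 → $6,582.93; payment $1,000.00; balance $5,582.93
Quarter 5: opening $5,582.93; interest $190.00 → $5,772.93; payment $1,000.00; balance $4,772.93
Quarter 6: opening $4,772.93; interest $163.00 → $4,935.93; payment $1,000.00; balance $3,935.93
Quarter 7: opening $3,935.93; interest $134.00 → $4,069.93; payment $1,000.00; balance $3,069.93
Quarter 8: opening $3,069.93; interest $105.00 → $3,174.93; payment $1,000.00; balance $2,174.93
Quarter 9: opening $2,174.93; interest $74.00 → $2,248.93; payment $1,000.00; balance $1,248.93
Quarter 10: opening $1,248.93; interest $43.00 → $1,291.93; payment $1,000.00; balance $291.93
Quarter 11: opening $291.93; interest $10.00 → $301.93; payment $301.93; balance $0.00
Balance reaches $0.00 in quarter 11.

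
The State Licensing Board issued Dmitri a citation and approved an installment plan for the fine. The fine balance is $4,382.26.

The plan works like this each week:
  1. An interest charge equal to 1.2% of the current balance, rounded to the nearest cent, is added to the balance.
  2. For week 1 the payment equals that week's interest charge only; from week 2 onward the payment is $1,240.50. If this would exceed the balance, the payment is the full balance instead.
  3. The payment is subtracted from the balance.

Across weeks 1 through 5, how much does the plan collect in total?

# | Opening | Interest | Payment | End bal
1 | $4,382.26 | $52.59 | $52.59 | $4,382.26
2 | $4,382.26 | $52.59 | $1,240.50 | $3,194.35
3 | $3,194.35 | $38.33 | $1,240.50 | $1,992.18
4 | $1,992.18 | $23.91 | $1,240.50 | $775.59
5 | $775.59 | $9.31 | $784.90 | $0.00
Total paid: $4,558.99

$4,558.99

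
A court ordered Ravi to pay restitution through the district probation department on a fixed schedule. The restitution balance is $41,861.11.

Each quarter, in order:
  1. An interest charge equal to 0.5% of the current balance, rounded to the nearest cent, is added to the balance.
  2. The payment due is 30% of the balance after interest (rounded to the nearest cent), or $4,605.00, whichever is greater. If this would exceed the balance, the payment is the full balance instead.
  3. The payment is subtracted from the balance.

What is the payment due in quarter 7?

$914.89

Quarter 1: $41,861.11 +$209.31 interest = $42,070.42; pay $12,621.13 → $29,449.29
Quarter 2: $29,449.29 +$147.25 interest = $29,596.54; pay $8,878.96 → $20,717.58
Quarter 3: $20,717.58 +$103.59 interest = $20,821.17; pay $6,246.35 → $14,574.82
Quarter 4: $14,574.82 +$72.87 interest = $14,647.69; pay $4,605.00 → $10,042.69
Quarter 5: $10,042.69 +$50.21 interest = $10,092.90; pay $4,605.00 → $5,487.90
Quarter 6: $5,487.90 +$27.44 interest = $5,515.34; pay $4,605.00 → $910.34
Quarter 7: $910.34 +$4.55 interest = $914.89; pay $914.89 → $0.00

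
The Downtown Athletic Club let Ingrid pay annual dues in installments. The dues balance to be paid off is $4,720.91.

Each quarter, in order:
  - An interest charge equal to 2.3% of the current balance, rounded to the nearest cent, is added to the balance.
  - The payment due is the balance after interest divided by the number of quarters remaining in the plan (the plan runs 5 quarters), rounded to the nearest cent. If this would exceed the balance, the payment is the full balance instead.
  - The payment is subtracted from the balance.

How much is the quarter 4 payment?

Quarter 1: $4,720.91 +$108.58 interest = $4,829.49; pay $965.90 → $3,863.59
Quarter 2: $3,863.59 +$88.86 interest = $3,952.45; pay $988.11 → $2,964.34
Quarter 3: $2,964.34 +$68.18 interest = $3,032.52; pay $1,010.84 → $2,021.68
Quarter 4: $2,021.68 +$46.50 interest = $2,068.18; pay $1,034.09 → $1,034.09

$1,034.09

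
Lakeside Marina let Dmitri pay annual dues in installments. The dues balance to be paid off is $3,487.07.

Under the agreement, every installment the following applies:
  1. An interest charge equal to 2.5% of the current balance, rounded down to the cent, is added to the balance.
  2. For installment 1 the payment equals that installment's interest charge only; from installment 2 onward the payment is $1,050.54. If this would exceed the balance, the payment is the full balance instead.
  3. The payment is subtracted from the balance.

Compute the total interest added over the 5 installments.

Installment 1: $3,487.07 +$87.17 interest = $3,574.24; pay $87.17 → $3,487.07
Installment 2: $3,487.07 +$87.17 interest = $3,574.24; pay $1,050.54 → $2,523.70
Installment 3: $2,523.70 +$63.09 interest = $2,586.79; pay $1,050.54 → $1,536.25
Installment 4: $1,536.25 +$38.40 interest = $1,574.65; pay $1,050.54 → $524.11
Installment 5: $524.11 +$13.10 interest = $537.21; pay $537.21 → $0.00
Total interest: $87.17 + $87.17 + $63.09 + $38.40 + $13.10 = $288.93

$288.93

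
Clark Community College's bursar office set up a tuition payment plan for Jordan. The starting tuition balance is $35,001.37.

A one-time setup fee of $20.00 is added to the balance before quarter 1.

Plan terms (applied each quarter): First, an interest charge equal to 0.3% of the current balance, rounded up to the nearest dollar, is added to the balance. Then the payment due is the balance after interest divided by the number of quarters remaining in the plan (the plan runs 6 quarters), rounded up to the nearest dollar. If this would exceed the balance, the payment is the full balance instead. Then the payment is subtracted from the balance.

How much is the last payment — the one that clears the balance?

Quarter 1: opening $35,021.37; interest $106.00 → $35,127.37; payment $5,855.00; balance $29,272.37
Quarter 2: opening $29,272.37; interest $88.00 → $29,360.37; payment $5,873.00; balance $23,487.37
Quarter 3: opening $23,487.37; interest $71.00 → $23,558.37; payment $5,890.00; balance $17,668.37
Quarter 4: opening $17,668.37; interest $54.00 → $17,722.37; payment $5,908.00; balance $11,814.37
Quarter 5: opening $11,814.37; interest $36.00 → $11,850.37; payment $5,926.00; balance $5,924.37
Quarter 6: opening $5,924.37; interest $18.00 → $5,942.37; payment $5,942.37; balance $0.00

$5,942.37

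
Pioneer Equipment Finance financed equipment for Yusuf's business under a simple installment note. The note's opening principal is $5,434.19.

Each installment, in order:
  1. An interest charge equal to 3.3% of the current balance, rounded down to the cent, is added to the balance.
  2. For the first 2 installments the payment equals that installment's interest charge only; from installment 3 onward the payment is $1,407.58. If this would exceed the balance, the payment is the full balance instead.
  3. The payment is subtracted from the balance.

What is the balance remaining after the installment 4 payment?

Installment 1: opening $5,434.19; interest $179.32 → $5,613.51; payment $179.32; balance $5,434.19
Installment 2: opening $5,434.19; interest $179.32 → $5,613.51; payment $179.32; balance $5,434.19
Installment 3: opening $5,434.19; interest $179.32 → $5,613.51; payment $1,407.58; balance $4,205.93
Installment 4: opening $4,205.93; interest $138.79 → $4,344.72; payment $1,407.58; balance $2,937.14

$2,937.14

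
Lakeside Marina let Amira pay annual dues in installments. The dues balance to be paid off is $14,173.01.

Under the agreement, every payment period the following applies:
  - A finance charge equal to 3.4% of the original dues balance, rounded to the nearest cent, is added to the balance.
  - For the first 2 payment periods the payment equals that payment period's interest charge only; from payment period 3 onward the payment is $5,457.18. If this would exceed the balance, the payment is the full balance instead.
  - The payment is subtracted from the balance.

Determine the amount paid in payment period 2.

Payment period 1: opening $14,173.01; interest $481.88 → $14,654.89; payment $481.88; balance $14,173.01
Payment period 2: opening $14,173.01; interest $481.88 → $14,654.89; payment $481.88; balance $14,173.01

$481.88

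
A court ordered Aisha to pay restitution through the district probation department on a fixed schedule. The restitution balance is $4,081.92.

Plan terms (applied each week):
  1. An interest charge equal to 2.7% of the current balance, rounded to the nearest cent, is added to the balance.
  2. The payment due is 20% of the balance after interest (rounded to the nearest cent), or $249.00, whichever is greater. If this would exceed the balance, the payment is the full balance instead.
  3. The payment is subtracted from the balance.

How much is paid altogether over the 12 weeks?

Week 1: opening $4,081.92; interest $110.21 → $4,192.13; payment $838.43; balance $3,353.70
Week 2: opening $3,353.70; interest $90.55 → $3,444.25; payment $688.85; balance $2,755.40
Week 3: opening $2,755.40; interest $74.40 → $2,829.80; payment $565.96; balance $2,263.84
Week 4: opening $2,263.84; interest $61.12 → $2,324.96; payment $464.99; balance $1,859.97
Week 5: opening $1,859.97; interest $50.22 → $1,910.19; payment $382.04; balance $1,528.15
Week 6: opening $1,528.15; interest $41.26 → $1,569.41; payment $313.88; balance $1,255.53
Week 7: opening $1,255.53; interest $33.90 → $1,289.43; payment $257.89; balance $1,031.54
Week 8: opening $1,031.54; interest $27.85 → $1,059.39; payment $249.00; balance $810.39
Week 9: opening $810.39; interest $21.88 → $832.27; payment $249.00; balance $583.27
Week 10: opening $583.27; interest $15.75 → $599.02; payment $249.00; balance $350.02
Week 11: opening $350.02; interest $9.45 → $359.47; payment $249.00; balance $110.47
Week 12: opening $110.47; interest $2.98 → $113.45; payment $113.45; balance $0.00
Total paid: $4,621.49

$4,621.49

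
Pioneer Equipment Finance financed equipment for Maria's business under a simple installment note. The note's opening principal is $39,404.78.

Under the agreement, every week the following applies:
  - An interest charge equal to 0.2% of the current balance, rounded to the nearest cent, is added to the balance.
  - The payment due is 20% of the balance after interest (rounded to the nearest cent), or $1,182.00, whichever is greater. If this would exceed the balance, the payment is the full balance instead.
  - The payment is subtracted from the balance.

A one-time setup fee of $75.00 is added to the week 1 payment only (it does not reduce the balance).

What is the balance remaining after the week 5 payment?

Week 1: opening $39,404.78; interest $78.81 → $39,483.59; payment $7,896.72 (+ $75.00 fee); balance $31,586.87
Week 2: opening $31,586.87; interest $63.17 → $31,650.04; payment $6,330.01; balance $25,320.03
Week 3: opening $25,320.03; interest $50.64 → $25,370.67; payment $5,074.13; balance $20,296.54
Week 4: opening $20,296.54; interest $40.59 → $20,337.13; payment $4,067.43; balance $16,269.70
Week 5: opening $16,269.70; interest $32.54 → $16,302.24; payment $3,260.45; balance $13,041.79

$13,041.79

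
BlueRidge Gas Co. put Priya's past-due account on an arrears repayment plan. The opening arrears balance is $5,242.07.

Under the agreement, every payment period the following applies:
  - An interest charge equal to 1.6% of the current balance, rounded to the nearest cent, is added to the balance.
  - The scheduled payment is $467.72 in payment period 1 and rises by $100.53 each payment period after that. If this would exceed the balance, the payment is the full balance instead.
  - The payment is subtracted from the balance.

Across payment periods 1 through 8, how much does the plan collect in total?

$5,643.57

# | Opening | Interest | Payment | End bal
1 | $5,242.07 | $83.87 | $467.72 | $4,858.22
2 | $4,858.22 | $77.73 | $568.25 | $4,367.70
3 | $4,367.70 | $69.88 | $668.78 | $3,768.80
4 | $3,768.80 | $60.30 | $769.31 | $3,059.79
5 | $3,059.79 | $48.96 | $869.84 | $2,238.91
6 | $2,238.91 | $35.82 | $970.37 | $1,304.36
7 | $1,304.36 | $20.87 | $1,070.90 | $254.33
8 | $254.33 | $4.07 | $258.40 | $0.00
Total paid: $5,643.57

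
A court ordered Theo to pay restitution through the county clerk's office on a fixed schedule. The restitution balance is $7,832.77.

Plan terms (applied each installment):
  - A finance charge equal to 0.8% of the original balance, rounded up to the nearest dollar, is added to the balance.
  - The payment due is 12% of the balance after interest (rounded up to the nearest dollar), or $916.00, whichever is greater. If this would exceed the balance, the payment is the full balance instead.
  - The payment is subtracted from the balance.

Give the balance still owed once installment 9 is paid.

Installment 1: opening $7,832.77; interest $63.00 → $7,895.77; payment $948.00; balance $6,947.77
Installment 2: opening $6,947.77; interest $63.00 → $7,010.77; payment $916.00; balance $6,094.77
Installment 3: opening $6,094.77; interest $63.00 → $6,157.77; payment $916.00; balance $5,241.77
Installment 4: opening $5,241.77; interest $63.00 → $5,304.77; payment $916.00; balance $4,388.77
Installment 5: opening $4,388.77; interest $63.00 → $4,451.77; payment $916.00; balance $3,535.77
Installment 6: opening $3,535.77; interest $63.00 → $3,598.77; payment $916.00; balance $2,682.77
Installment 7: opening $2,682.77; interest $63.00 → $2,745.77; payment $916.00; balance $1,829.77
Installment 8: opening $1,829.77; interest $63.00 → $1,892.77; payment $916.00; balance $976.77
Installment 9: opening $976.77; interest $63.00 → $1,039.77; payment $916.00; balance $123.77

$123.77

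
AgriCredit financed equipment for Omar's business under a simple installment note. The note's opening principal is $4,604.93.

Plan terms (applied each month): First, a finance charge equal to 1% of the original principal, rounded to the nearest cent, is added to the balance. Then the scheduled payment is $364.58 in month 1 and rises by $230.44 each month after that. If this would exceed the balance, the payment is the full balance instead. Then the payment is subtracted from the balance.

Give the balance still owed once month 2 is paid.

Month 1: $4,604.93 +$46.05 interest = $4,650.98; pay $364.58 → $4,286.40
Month 2: $4,286.40 +$46.05 interest = $4,332.45; pay $595.02 → $3,737.43

$3,737.43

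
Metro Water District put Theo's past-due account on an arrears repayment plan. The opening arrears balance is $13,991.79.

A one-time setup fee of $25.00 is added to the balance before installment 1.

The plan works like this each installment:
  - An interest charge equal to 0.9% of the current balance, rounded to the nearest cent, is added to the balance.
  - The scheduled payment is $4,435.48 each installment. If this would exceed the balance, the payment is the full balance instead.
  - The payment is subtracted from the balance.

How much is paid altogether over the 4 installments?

Installment 1: opening $14,016.79; interest $126.15 → $14,142.94; payment $4,435.48; balance $9,707.46
Installment 2: opening $9,707.46; interest $87.37 → $9,794.83; payment $4,435.48; balance $5,359.35
Installment 3: opening $5,359.35; interest $48.23 → $5,407.58; payment $4,435.48; balance $972.10
Installment 4: opening $972.10; interest $8.75 → $980.85; payment $980.85; balance $0.00
Total paid: $14,287.29

$14,287.29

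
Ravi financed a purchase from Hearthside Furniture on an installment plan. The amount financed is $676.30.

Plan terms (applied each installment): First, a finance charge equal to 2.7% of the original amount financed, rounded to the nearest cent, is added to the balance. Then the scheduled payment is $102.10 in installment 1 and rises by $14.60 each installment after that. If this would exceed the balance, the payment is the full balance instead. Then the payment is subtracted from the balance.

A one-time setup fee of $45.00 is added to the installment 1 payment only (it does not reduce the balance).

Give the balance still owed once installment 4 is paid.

$253.34

Installment 1: $676.30 +$18.26 interest = $694.56; pay $102.10 (+ $45.00 fee) → $592.46
Installment 2: $592.46 +$18.26 interest = $610.72; pay $116.70 → $494.02
Installment 3: $494.02 +$18.26 interest = $512.28; pay $131.30 → $380.98
Installment 4: $380.98 +$18.26 interest = $399.24; pay $145.90 → $253.34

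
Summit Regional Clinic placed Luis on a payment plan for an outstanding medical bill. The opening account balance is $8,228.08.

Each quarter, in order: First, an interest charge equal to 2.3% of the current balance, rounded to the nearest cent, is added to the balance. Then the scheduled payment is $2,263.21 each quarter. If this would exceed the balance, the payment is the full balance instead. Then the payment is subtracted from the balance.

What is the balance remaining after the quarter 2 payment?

$4,032.45

Quarter 1: opening $8,228.08; interest $189.25 → $8,417.33; payment $2,263.21; balance $6,154.12
Quarter 2: opening $6,154.12; interest $141.54 → $6,295.66; payment $2,263.21; balance $4,032.45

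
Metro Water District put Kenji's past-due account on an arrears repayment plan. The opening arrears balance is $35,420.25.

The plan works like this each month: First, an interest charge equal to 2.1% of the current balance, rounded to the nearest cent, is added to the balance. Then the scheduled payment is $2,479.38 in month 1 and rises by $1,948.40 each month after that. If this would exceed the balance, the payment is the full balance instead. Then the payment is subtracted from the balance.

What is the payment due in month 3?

# | Opening | Interest | Payment | End bal
1 | $35,420.25 | $743.83 | $2,479.38 | $33,684.70
2 | $33,684.70 | $707.38 | $4,427.78 | $29,964.30
3 | $29,964.30 | $629.25 | $6,376.18 | $24,217.37

$6,376.18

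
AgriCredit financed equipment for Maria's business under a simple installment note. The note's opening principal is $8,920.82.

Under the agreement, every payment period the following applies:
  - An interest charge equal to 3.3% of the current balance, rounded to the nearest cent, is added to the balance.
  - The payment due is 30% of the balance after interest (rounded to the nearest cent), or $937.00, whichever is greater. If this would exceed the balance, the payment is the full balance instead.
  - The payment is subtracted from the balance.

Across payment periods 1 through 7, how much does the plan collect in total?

$9,849.03

Payment period 1: opening $8,920.82; interest $294.39 → $9,215.21; payment $2,764.56; balance $6,450.65
Payment period 2: opening $6,450.65; interest $212.87 → $6,663.52; payment $1,999.06; balance $4,664.46
Payment period 3: opening $4,664.46; interest $153.93 → $4,818.39; payment $1,445.52; balance $3,372.87
Payment period 4: opening $3,372.87; interest $111.30 → $3,484.17; payment $1,045.25; balance $2,438.92
Payment period 5: opening $2,438.92; interest $80.48 → $2,519.40; payment $937.00; balance $1,582.40
Payment period 6: opening $1,582.40; interest $52.22 → $1,634.62; payment $937.00; balance $697.62
Payment period 7: opening $697.62; interest $23.02 → $720.64; payment $720.64; balance $0.00
Total paid: $9,849.03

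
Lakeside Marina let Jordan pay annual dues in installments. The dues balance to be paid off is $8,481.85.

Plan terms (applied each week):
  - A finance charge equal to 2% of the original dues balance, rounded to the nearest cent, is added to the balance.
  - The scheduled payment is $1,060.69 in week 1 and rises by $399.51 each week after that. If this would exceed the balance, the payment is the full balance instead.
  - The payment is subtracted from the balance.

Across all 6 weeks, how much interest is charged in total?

$1,017.84

Week 1: $8,481.85 +$169.64 interest = $8,651.49; pay $1,060.69 → $7,590.80
Week 2: $7,590.80 +$169.64 interest = $7,760.44; pay $1,460.20 → $6,300.24
Week 3: $6,300.24 +$169.64 interest = $6,469.88; pay $1,859.71 → $4,610.17
Week 4: $4,610.17 +$169.64 interest = $4,779.81; pay $2,259.22 → $2,520.59
Week 5: $2,520.59 +$169.64 interest = $2,690.23; pay $2,658.73 → $31.50
Week 6: $31.50 +$169.64 interest = $201.14; pay $201.14 → $0.00
Total interest: $169.64 + $169.64 + $169.64 + $169.64 + $169.64 + $169.64 = $1,017.84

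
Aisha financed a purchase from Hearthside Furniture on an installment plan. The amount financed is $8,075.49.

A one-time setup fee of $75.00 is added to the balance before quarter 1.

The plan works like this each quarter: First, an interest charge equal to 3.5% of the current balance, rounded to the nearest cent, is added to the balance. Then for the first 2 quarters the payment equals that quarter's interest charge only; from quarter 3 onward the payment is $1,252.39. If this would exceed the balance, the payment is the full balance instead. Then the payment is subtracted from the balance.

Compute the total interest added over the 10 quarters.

$1,835.56

# | Opening | Interest | Payment | End bal
1 | $8,150.49 | $285.27 | $285.27 | $8,150.49
2 | $8,150.49 | $285.27 | $285.27 | $8,150.49
3 | $8,150.49 | $285.27 | $1,252.39 | $7,183.37
4 | $7,183.37 | $251.42 | $1,252.39 | $6,182.40
5 | $6,182.40 | $216.38 | $1,252.39 | $5,146.39
6 | $5,146.39 | $180.12 | $1,252.39 | $4,074.12
7 | $4,074.12 | $142.59 | $1,252.39 | $2,964.32
8 | $2,964.32 | $103.75 | $1,252.39 | $1,815.68
9 | $1,815.68 | $63.55 | $1,252.39 | $626.84
10 | $626.84 | $21.94 | $648.78 | $0.00
Total interest: $285.27 + $285.27 + $285.27 + $251.42 + $216.38 + $180.12 + $142.59 + $103.75 + $63.55 + $21.94 = $1,835.56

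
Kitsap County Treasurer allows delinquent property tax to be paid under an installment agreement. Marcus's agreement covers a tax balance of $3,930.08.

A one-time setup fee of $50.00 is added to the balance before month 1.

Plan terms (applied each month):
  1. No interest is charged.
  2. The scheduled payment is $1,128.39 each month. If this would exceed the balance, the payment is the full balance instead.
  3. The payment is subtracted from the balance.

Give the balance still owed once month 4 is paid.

$0.00

Month 1: $3,980.08 − $1,128.39 → $2,851.69
Month 2: $2,851.69 − $1,128.39 → $1,723.30
Month 3: $1,723.30 − $1,128.39 → $594.91
Month 4: $594.91 − $594.91 → $0.00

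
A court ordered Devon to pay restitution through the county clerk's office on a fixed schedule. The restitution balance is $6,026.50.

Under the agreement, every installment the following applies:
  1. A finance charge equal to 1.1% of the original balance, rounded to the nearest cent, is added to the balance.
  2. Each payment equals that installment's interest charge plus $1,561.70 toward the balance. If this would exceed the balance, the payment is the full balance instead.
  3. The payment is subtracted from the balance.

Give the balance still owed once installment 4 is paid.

$0.00

Installment 1: $6,026.50 +$66.29 interest = $6,092.79; pay $1,627.99 → $4,464.80
Installment 2: $4,464.80 +$66.29 interest = $4,531.09; pay $1,627.99 → $2,903.10
Installment 3: $2,903.10 +$66.29 interest = $2,969.39; pay $1,627.99 → $1,341.40
Installment 4: $1,341.40 +$66.29 interest = $1,407.69; pay $1,407.69 → $0.00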